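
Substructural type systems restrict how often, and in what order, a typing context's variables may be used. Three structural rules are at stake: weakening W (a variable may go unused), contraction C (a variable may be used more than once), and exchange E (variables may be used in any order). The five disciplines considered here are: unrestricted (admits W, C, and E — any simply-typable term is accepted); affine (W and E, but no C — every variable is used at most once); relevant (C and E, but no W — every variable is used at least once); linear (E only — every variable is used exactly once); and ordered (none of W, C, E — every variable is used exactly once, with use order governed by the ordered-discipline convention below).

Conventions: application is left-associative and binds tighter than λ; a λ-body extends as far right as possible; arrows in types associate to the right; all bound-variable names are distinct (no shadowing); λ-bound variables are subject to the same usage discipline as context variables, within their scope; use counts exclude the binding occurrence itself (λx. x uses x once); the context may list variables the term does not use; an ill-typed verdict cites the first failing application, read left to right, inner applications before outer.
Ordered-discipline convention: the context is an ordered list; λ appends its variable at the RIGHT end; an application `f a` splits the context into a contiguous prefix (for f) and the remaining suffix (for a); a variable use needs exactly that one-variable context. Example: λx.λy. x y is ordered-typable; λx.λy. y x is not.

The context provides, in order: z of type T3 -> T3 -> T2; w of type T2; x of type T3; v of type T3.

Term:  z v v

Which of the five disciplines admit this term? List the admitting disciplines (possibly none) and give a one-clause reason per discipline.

admitted in: unrestricted
use counts: z ×1; w ×0; x ×0; v ×2
uses in reading order: z, v, v
typing: ✓ — T2
ordered: ✗ — uses contraction: v ×2; needs weakening: w, x unused
linear: ✗ — uses contraction: v ×2; needs weakening: w, x unused
affine: ✗ — uses contraction: v ×2
relevant: ✗ — needs weakening: w, x unused
unrestricted: ✓ — typability at T2 is all that's needed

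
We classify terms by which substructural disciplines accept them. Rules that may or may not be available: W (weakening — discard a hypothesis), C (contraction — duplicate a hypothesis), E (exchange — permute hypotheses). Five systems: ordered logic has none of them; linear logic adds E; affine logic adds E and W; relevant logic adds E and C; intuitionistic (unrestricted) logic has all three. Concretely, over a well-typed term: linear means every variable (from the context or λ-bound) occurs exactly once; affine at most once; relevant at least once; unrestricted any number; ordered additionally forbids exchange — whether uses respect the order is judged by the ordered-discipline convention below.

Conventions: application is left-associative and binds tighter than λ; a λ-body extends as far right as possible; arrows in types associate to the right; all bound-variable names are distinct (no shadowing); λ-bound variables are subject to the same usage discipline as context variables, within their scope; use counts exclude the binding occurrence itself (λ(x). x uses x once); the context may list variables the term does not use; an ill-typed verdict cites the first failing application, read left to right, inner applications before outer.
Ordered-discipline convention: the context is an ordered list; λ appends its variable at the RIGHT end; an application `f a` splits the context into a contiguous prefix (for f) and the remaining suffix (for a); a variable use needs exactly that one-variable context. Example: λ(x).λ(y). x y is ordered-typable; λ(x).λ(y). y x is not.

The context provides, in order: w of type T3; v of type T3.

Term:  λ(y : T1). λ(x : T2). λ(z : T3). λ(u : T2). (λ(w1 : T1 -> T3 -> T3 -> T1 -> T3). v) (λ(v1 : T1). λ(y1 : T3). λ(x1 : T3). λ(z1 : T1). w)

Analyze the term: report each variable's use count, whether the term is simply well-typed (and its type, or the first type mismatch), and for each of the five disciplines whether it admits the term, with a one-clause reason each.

counts: w: 1; v: 1; y (bound): 0; x (bound): 0; z (bound): 0; u (bound): 0; w1 (bound): 0; v1 (bound): 0; y1 (bound): 0; x1 (bound): 0; z1 (bound): 0
use order (left to right): v, w
typing: ✓ — T1 -> T2 -> T3 -> T2 -> T3
ordered ✗ (y, x, z, u, w1, v1, y1, x1, z1 left unused)
linear ✗ (y, x, z, u, w1, v1, y1, x1, z1 left unused)
affine ✓ (none of w, v, y, x, z, u, w1, v1, y1, x1, z1 used more than once)
relevant ✗ (y, x, z, u, w1, v1, y1, x1, z1 left unused)
unrestricted ✓ (well-typed at T1 -> T2 -> T3 -> T2 -> T3; no restrictions here)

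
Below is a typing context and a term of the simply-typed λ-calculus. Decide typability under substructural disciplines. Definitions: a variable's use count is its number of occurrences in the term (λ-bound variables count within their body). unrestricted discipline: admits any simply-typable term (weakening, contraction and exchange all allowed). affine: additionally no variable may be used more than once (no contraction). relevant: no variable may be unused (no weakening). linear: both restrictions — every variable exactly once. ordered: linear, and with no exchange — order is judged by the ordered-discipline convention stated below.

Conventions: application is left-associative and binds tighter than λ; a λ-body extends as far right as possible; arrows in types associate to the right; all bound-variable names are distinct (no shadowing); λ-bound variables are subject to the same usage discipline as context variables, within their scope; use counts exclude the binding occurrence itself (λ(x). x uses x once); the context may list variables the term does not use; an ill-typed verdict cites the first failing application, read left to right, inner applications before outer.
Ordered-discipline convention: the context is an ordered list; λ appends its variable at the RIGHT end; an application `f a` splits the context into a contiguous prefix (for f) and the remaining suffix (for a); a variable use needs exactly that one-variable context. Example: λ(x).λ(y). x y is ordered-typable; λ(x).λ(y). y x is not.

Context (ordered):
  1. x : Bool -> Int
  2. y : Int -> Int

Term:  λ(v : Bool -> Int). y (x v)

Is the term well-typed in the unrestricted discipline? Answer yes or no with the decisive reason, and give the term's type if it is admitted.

no — the type mismatch rejects it
counts: x: 1, y: 1, v (λ-bound): 1
order of uses: y, x, v
typing: ill-typed: an application expects Bool but receives Bool -> Int
all disciplines: ordered ✗; linear ✗; affine ✗; relevant ✗; unrestricted ✗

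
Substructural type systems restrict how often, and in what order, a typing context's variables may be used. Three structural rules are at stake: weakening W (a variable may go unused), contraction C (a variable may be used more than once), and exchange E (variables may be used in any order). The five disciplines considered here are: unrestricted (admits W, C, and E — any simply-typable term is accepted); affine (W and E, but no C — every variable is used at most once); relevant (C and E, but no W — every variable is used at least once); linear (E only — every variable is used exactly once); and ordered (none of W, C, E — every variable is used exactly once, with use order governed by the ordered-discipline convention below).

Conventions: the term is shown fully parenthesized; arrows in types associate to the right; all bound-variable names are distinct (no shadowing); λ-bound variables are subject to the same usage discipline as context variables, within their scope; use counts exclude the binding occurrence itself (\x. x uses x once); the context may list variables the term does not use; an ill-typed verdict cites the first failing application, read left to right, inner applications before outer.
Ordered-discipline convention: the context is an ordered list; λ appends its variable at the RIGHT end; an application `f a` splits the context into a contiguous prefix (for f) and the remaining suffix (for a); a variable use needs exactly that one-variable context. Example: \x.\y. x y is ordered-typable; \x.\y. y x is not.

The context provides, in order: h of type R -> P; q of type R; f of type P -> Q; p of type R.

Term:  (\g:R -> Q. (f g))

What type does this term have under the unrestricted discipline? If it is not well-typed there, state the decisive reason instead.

not well-typed under unrestricted — a type mismatch blocks all five
usage: h ×0; q ×0; f ×1; p ×0; g [bound] ×1
use order (left to right): f, g
typing: ill-typed: an application expects P but receives R -> Q
per-discipline verdicts: ordered ✗, linear ✗, affine ✗, relevant ✗, unrestricted ✗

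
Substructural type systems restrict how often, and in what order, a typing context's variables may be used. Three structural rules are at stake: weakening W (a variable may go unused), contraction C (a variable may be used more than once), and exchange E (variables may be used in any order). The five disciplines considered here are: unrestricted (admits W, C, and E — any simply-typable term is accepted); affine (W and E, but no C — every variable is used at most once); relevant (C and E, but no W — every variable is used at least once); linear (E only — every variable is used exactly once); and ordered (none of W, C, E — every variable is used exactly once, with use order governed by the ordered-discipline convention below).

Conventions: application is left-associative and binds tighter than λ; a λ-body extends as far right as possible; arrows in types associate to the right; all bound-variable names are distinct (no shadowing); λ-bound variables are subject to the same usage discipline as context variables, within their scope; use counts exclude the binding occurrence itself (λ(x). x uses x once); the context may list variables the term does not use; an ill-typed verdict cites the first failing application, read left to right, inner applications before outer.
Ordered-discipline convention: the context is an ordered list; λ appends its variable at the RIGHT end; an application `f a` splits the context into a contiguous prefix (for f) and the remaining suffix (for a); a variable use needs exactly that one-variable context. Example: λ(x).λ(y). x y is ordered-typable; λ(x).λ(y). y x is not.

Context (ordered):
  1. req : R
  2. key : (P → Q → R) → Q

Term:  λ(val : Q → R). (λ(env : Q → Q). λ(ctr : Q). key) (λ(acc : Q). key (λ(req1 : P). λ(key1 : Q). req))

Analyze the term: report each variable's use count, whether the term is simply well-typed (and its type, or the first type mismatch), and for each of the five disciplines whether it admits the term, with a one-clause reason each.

usage: req=1; key=2; val [bound]=0; env [bound]=0; ctr [bound]=0; acc [bound]=0; req1 [bound]=0; key1 [bound]=0
use order (left to right): key, key, req
typing: ✓ — (Q → R) → Q → (P → Q → R) → Q
ordered ✗ (repeated use of key ×2; unused: val, env, ctr, acc, req1, key1 — weakening required)
linear ✗ (repeated use of key ×2; unused: val, env, ctr, acc, req1, key1 — weakening required)
affine ✗ (repeated use of key ×2)
relevant ✗ (unused: val, env, ctr, acc, req1, key1 — weakening required)
unrestricted ✓ (well-typed at (Q → R) → Q → (P → Q → R) → Q; no restrictions here)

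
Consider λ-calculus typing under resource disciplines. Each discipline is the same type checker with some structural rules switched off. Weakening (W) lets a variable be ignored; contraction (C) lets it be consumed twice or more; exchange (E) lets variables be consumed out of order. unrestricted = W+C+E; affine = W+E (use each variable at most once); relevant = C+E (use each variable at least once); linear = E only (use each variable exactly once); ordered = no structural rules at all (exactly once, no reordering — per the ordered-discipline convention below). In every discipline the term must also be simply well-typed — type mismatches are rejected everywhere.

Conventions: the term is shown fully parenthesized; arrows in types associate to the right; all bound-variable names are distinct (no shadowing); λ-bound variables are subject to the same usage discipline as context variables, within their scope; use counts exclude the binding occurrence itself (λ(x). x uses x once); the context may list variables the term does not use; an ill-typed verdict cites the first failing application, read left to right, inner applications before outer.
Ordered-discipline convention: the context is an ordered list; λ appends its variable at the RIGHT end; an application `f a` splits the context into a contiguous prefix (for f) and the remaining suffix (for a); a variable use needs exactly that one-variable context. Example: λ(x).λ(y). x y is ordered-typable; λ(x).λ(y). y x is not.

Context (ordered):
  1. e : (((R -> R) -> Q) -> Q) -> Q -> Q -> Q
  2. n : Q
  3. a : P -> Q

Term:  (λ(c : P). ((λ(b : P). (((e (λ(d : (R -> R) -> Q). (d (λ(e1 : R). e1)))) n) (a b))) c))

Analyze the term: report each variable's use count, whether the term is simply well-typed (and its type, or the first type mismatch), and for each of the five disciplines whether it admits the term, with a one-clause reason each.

counts: e ×1, n ×1, a ×1, c (bound) ×1, b (bound) ×1, d (bound) ×1, e1 (bound) ×1
left-to-right use order: e, d, e1, n, a, b, c
typing: well-typed at P -> Q
ordered ✓ (single-use (e, n, a, c, b, d, e1), ordered derivation ok)
linear ✓ (e, n, a, c, b, d, e1: one use apiece)
affine ✓ (e, n, a, c, b, d, e1: no repeats, contraction unneeded)
relevant ✓ (at least one use each (e, n, a, c, b, d, e1))
unrestricted ✓ (typability at P -> Q is all that's needed)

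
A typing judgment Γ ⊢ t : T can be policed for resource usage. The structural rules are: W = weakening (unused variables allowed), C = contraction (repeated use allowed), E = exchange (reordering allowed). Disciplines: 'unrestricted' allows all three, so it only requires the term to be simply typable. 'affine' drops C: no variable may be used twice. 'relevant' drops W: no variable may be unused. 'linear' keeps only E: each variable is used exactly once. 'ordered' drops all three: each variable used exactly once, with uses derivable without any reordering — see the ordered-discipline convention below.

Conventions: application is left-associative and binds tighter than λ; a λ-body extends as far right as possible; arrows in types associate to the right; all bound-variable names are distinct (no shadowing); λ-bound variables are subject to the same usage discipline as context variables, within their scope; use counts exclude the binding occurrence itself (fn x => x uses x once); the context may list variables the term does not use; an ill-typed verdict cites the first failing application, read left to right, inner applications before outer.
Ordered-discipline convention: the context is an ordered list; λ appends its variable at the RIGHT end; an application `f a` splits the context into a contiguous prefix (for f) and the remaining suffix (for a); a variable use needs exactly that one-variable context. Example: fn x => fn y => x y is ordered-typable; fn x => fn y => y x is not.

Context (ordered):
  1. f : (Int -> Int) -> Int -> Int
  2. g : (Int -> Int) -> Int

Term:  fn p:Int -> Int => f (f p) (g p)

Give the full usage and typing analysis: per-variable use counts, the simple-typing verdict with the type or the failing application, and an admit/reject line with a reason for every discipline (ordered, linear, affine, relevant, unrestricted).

variable uses: f: 2×, g: 1×, p (bound): 2×
use order (left to right): f, f, p, g, p
typing: ✓ — (Int -> Int) -> Int
ordered ✗ (repeated use of f ×2, p ×2)
linear ✗ (repeated use of f ×2, p ×2)
affine ✗ (repeated use of f ×2, p ×2)
relevant ✓ (every one of f, g, p appears)
unrestricted ✓ (simply typable at (Int -> Int) -> Int; W, C, E all held)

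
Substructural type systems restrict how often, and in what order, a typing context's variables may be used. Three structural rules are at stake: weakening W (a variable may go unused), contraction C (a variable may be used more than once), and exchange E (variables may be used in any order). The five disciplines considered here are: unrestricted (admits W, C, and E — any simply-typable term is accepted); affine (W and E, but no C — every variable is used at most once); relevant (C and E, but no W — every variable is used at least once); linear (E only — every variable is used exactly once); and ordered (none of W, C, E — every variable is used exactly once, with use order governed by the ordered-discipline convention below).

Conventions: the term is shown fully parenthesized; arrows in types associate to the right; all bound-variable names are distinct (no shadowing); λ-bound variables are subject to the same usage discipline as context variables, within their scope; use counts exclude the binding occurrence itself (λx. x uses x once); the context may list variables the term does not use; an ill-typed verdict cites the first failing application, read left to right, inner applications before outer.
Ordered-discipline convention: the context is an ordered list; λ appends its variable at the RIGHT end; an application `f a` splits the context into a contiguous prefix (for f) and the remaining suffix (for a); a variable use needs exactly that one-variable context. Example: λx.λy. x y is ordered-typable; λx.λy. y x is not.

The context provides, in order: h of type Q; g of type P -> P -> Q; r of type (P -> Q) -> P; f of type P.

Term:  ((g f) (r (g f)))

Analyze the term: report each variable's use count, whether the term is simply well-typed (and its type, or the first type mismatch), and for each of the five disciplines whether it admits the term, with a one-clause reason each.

usage: h ×0; g ×2; r ×1; f ×2
order of uses: g, f, r, g, f
typing: ✓ — Q
ordered ✗ (repeated use of g ×2, f ×2; needs weakening: h unused)
linear ✗ (repeated use of g ×2, f ×2; needs weakening: h unused)
affine ✗ (repeated use of g ×2, f ×2)
relevant ✗ (needs weakening: h unused)
unrestricted ✓ (type-checks (Q) and nothing is barred)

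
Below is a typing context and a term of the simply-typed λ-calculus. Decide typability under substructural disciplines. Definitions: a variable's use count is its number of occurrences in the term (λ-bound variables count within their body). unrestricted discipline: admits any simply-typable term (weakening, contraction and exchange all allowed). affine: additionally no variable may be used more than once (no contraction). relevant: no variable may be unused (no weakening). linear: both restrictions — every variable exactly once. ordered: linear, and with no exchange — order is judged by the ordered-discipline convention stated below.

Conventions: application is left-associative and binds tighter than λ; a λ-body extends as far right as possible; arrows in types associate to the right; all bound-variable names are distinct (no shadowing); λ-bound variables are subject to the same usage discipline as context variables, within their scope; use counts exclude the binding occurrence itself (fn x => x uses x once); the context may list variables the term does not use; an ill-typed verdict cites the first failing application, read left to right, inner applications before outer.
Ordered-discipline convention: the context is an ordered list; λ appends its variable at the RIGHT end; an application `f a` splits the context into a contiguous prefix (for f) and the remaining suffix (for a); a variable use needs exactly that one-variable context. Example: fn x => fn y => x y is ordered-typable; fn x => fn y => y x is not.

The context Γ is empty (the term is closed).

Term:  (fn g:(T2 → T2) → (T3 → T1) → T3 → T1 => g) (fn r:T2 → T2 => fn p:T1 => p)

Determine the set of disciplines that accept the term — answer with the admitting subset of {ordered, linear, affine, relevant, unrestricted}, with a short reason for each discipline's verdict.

admitted by: none
usage: g (λ-bound)=1, r (λ-bound)=0, p (λ-bound)=1
order of uses: g, p
typing: ill-typed: a function awaiting (T2 → T2) → (T3 → T1) → T3 → T1 gets (T2 → T2) → T1 → T1
ordered ✗ (not simply typable)
linear ✗ (fails simple typing)
affine ✗ (a type mismatch blocks all five)
relevant ✗ (the type mismatch rejects it)
unrestricted ✗ (not simply typable)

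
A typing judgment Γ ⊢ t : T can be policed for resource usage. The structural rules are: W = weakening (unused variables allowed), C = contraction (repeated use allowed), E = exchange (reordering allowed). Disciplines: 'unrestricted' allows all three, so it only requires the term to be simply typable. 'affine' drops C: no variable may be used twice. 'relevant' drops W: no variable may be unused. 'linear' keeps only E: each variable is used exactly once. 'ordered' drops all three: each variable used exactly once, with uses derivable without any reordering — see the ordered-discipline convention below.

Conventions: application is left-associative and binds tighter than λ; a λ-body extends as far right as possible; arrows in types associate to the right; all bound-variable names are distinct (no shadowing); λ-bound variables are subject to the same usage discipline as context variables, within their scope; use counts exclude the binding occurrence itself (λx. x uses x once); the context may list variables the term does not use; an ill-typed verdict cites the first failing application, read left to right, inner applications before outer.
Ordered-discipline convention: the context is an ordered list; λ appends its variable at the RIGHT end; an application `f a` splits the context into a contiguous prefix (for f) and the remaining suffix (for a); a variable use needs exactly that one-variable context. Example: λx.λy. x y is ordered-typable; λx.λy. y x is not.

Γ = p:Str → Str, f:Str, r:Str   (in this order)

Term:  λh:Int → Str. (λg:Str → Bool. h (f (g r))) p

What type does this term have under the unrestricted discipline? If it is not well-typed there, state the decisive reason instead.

not well-typed under unrestricted — not simply typable
use counts: p: 1, f: 1, r: 1, h (λ-bound): 1, g (λ-bound): 1
uses in reading order: h, f, g, r, p
typing: ill-typed: can't apply a value of type Str
summary: ordered ✗; linear ✗; affine ✗; relevant ✗; unrestricted ✗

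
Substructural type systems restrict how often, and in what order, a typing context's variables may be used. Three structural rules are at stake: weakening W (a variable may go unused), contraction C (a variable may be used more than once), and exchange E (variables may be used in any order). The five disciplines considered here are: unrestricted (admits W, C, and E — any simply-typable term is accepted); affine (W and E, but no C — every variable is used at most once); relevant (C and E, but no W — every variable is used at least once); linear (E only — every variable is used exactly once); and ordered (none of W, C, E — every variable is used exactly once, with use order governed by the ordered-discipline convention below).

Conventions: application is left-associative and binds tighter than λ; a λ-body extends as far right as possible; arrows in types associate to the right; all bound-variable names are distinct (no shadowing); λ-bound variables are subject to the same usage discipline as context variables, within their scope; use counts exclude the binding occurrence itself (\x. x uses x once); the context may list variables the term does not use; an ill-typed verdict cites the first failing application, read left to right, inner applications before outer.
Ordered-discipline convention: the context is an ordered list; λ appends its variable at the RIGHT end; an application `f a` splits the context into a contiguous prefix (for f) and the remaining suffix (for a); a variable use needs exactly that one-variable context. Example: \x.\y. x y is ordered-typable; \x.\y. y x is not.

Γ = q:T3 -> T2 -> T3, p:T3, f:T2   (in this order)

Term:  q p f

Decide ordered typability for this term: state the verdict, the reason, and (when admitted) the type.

yes — single-use (q, p, f), ordered derivation ok; term : T3
use counts: q: 1×; p: 1×; f: 1×
left-to-right use order: q, p, f
typing: ✓ — T3
all disciplines: ordered ✓, linear ✓, affine ✓, relevant ✓, unrestricted ✓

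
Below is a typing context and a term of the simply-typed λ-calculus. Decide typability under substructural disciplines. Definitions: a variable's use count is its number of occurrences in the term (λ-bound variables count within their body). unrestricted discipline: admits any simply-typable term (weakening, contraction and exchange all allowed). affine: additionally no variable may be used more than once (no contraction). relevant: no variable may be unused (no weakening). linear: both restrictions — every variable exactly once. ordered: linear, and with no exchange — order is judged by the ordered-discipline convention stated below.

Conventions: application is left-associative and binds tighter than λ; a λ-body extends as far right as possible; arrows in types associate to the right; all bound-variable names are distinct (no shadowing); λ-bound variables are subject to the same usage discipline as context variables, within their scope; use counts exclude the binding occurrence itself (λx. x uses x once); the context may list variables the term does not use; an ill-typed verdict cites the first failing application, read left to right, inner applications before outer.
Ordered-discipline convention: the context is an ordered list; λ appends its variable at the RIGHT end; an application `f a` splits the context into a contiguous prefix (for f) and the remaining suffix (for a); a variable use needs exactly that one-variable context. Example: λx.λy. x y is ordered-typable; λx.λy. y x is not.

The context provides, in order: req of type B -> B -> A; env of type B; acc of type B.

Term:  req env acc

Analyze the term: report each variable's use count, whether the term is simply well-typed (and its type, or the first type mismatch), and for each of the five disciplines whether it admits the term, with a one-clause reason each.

usage: req ×1, env ×1, acc ×1
use order (left to right): req, env, acc
typing: well-typed — term : A
ordered: ✓ — one use each (req, env, acc); ordered split holds
linear: ✓ — exactly-once usage across req, env, acc
affine: ✓ — at most one use each (req, env, acc)
relevant: ✓ — every one of req, env, acc appears
unrestricted: ✓ — typability at A is all that's needed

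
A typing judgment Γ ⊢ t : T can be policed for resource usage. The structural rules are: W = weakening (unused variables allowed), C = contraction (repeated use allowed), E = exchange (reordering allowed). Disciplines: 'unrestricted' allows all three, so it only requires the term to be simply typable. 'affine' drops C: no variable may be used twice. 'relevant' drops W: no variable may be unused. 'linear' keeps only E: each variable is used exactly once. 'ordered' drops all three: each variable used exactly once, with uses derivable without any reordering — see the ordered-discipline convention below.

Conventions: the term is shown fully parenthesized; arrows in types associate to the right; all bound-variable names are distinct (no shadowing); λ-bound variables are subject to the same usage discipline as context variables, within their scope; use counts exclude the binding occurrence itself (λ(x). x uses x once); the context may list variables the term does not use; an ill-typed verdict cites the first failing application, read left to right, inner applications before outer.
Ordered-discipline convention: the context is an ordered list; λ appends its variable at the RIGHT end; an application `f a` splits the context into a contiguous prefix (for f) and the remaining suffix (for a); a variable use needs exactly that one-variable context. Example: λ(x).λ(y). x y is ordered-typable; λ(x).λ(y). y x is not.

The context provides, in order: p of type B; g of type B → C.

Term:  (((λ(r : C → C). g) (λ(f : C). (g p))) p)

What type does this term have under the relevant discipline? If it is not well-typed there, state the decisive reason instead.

not well-typed under relevant — r, f never used (weakening)
counts: p: 2, g: 2, r [bound]: 0, f [bound]: 0
use order (left to right): g, g, p, p
typing: well-typed at C
across the five disciplines: ordered ✗; linear ✗; affine ✗; relevant ✗; unrestricted ✓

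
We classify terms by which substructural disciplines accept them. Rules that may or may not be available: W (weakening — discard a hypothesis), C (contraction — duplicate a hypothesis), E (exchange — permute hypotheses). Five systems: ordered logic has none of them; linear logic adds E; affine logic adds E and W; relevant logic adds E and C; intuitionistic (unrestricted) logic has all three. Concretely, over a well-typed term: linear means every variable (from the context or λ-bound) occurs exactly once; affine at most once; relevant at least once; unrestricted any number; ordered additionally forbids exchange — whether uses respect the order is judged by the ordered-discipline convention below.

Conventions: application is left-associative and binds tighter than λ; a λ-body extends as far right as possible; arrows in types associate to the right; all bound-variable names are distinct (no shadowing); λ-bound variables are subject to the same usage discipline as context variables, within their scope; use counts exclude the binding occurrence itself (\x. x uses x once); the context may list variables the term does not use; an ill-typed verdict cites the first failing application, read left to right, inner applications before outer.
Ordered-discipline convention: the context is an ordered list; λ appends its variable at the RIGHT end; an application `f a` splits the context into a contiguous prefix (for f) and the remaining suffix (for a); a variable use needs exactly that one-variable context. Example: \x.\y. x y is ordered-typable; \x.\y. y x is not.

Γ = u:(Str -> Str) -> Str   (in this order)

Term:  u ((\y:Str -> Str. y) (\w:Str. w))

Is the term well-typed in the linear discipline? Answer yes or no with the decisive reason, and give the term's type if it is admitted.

yes — u, y, w: one use apiece; term : Str
variable uses: u: 1×; y (bound): 1×; w (bound): 1×
order of uses: u, y, w
typing: ✓ — Str
all disciplines: ordered ✓, linear ✓, affine ✓, relevant ✓, unrestricted ✓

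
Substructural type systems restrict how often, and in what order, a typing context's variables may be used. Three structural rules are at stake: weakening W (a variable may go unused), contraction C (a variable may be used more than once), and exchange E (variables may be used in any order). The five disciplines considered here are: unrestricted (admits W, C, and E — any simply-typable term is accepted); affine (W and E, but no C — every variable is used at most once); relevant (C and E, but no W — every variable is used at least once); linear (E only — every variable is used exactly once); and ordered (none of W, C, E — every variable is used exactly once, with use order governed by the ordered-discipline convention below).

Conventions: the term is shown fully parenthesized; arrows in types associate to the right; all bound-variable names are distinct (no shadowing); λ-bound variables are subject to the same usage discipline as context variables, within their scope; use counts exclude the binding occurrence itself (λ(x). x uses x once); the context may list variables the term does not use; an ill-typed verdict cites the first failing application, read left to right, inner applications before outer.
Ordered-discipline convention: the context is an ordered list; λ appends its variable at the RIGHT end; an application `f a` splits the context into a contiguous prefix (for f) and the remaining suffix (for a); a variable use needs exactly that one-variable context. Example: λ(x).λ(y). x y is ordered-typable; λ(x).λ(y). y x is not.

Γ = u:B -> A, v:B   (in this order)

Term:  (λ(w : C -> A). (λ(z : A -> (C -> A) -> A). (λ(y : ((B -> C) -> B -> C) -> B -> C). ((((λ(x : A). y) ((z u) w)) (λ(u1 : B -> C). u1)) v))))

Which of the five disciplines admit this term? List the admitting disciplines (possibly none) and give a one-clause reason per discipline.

admitted by: none
usage: u: 1, v: 1, w (bound): 1, z (bound): 1, y (bound): 1, x (bound): 0, u1 (bound): 1
left-to-right use order: y, z, u, w, u1, v
typing: ill-typed: an application expects A but receives B -> A
ordered ✗ (the type mismatch rejects it)
linear ✗ (not simply typable)
affine ✗ (fails simple typing)
relevant ✗ (a type mismatch blocks all five)
unrestricted ✗ (the type mismatch rejects it)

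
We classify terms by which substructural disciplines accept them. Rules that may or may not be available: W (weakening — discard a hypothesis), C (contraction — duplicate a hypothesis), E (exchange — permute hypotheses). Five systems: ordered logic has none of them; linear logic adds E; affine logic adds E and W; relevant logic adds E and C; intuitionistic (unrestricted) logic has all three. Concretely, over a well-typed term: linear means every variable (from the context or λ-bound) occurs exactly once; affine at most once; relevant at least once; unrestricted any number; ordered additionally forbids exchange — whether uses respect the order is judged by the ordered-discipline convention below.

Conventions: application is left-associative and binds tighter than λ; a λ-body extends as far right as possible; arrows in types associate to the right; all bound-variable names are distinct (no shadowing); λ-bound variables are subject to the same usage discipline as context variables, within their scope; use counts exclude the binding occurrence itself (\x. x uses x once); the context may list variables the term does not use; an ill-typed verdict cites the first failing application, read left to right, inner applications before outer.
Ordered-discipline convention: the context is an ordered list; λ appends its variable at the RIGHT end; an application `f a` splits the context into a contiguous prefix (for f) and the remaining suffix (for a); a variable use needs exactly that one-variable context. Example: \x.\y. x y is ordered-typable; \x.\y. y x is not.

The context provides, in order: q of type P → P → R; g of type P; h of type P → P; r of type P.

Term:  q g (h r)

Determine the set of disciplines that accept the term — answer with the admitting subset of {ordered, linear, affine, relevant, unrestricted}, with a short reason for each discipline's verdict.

accepted by: ordered, linear, affine, relevant, unrestricted
counts: q: 1×; g: 1×; h: 1×; r: 1×
use order (left to right): q, g, h, r
typing: well-typed at R
ordered: ✓ — single-use (q, g, h, r), ordered derivation ok
linear: ✓ — exactly-once usage across q, g, h, r
affine: ✓ — no duplicate uses among q, g, h, r
relevant: ✓ — q, g, h, r: all used, weakening unneeded
unrestricted: ✓ — simply typable at R; W, C, E all held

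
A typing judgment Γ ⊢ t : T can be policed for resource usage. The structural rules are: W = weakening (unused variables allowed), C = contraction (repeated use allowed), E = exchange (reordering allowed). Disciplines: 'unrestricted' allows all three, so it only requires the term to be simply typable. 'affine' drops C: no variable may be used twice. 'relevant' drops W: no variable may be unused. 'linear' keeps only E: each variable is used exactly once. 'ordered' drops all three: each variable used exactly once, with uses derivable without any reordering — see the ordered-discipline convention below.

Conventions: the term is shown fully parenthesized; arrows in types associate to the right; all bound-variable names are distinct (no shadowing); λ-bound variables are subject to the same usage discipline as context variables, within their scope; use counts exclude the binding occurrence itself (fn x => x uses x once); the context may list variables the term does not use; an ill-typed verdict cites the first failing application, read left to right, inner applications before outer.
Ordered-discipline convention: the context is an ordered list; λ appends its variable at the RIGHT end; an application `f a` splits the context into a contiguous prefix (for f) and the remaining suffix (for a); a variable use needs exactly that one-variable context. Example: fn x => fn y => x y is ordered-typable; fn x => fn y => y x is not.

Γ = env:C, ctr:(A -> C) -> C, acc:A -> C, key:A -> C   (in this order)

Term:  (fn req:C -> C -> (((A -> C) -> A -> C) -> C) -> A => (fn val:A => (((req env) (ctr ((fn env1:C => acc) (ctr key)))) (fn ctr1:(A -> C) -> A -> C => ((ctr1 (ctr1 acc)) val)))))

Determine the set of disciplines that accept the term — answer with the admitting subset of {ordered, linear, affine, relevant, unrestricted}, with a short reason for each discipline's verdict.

admitting disciplines: unrestricted
counts: env=1, ctr=2, acc=2, key=1, req (λ-bound)=1, val (λ-bound)=1, env1 (λ-bound)=0, ctr1 (λ-bound)=2
order of uses: req, env, ctr, acc, ctr, key, ctr1, ctr1, acc, val
typing: well-typed at (C -> C -> (((A -> C) -> A -> C) -> C) -> A) -> A -> A
ordered: ✗ — ctr ×2, acc ×2, ctr1 ×2 used more than once (contraction); unused: env1 — weakening required
linear: ✗ — ctr ×2, acc ×2, ctr1 ×2 used more than once (contraction); unused: env1 — weakening required
affine: ✗ — ctr ×2, acc ×2, ctr1 ×2 used more than once (contraction)
relevant: ✗ — unused: env1 — weakening required
unrestricted: ✓ — type-checks ((C -> C -> (((A -> C) -> A -> C) -> C) -> A) -> A -> A) and nothing is barred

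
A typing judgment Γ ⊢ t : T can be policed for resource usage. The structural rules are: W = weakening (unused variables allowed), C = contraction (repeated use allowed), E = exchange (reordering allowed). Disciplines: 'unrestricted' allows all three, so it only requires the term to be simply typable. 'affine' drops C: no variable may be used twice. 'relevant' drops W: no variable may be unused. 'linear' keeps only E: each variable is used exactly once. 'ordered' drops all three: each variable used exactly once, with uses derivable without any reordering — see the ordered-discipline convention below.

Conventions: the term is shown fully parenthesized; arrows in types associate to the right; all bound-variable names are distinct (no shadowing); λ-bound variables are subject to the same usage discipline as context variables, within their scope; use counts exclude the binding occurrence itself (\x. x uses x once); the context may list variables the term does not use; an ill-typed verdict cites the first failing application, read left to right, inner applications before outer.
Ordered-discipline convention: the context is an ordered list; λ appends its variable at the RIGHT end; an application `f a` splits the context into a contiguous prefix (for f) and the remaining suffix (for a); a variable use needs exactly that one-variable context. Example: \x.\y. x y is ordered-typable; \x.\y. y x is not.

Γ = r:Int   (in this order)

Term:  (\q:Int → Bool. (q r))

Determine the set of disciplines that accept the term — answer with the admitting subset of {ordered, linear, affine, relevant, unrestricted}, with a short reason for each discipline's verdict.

admitted by: linear, affine, relevant, unrestricted
variable uses: r=1, q (λ-bound)=1
uses in reading order: q, r
typing: well-typed at (Int → Bool) → Bool
ordered: ✗ — no ordered split (uses run q, r)
linear: ✓ — r, q: one use apiece
affine: ✓ — r, q: no repeats, contraction unneeded
relevant: ✓ — none of r, q goes unused
unrestricted: ✓ — typability at (Int → Bool) → Bool is all that's needed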